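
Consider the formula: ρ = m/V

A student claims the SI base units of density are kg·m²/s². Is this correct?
Units of each symbol in ρ = m/V:
  m (mass): kg
  V (volume): m³  → in the denominator, contributes 1/m³

Multiplying the contributions: [kg] · [1/m³]
Adding exponents of each base unit: kg: 1, m: -3
SI base units of density: kg/m³

The claimed units kg·m²/s² (exponents kg: 1, m: 2, s: -2) do not match the derived units kg/m³ (exponents kg: 1, m: -3), so the claim is incorrect.

Answer: No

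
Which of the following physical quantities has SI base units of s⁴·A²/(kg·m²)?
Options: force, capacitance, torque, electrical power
Checking the SI base units of each option:
  force (F = ma): kg·m/s²  ✗
  capacitance (C = Q/V): s⁴·A²/(kg·m²)  ✓ matches
  torque (τ = Fr): kg·m²/s²  ✗
  electrical power (P = IV): kg·m²/s³  ✗

Only capacitance has units s⁴·A²/(kg·m²).

Answer: capacitance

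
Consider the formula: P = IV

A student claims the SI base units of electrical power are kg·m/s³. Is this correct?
Units of each symbol in P = IV:
  I (current): A
  V (voltage, in volts): kg·m²/(s³·A)

Multiplying the contributions: [A] · [kg·m²/(s³·A)]
Adding exponents of each base unit: kg: 1, m: 2, s: -3
SI base units of electrical power: kg·m²/s³

The claimed units kg·m/s³ (exponents kg: 1, m: 1, s: -3) do not match the derived units kg·m²/s³ (exponents kg: 1, m: 2, s: -3), so the claim is incorrect.

Answer: No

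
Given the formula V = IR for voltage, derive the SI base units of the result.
Units of each symbol in V = IR:
  I (current): A
  R (resistance, in ohms): kg·m²/(s³·A²)

Multiplying the contributions: [A] · [kg·m²/(s³·A²)]
Adding exponents of each base unit: kg: 1, m: 2, s: -3, A: -1
SI base units of voltage: kg·m²/(s³·A)

Answer: kg·m²/(s³·A)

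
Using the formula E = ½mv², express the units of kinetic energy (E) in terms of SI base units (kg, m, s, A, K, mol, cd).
Units of each symbol in E = ½mv²:
  m (mass): kg
  v (speed): m/s  → to the power 2, contributes m²/s²
  The factor ½ is dimensionless.

Multiplying the contributions: [kg] · [m²/s²]
Adding exponents of each base unit: kg: 1, m: 2, s: -2
SI base units of kinetic energy: kg·m²/s²

Answer: kg·m²/s²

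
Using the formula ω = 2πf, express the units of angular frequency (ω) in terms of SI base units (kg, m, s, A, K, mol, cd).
Units of each symbol in ω = 2πf:
  f (frequency): 1/s
  The factor 2π is dimensionless.

Multiplying the contributions: [1/s]
Adding exponents of each base unit: s: -1
SI base units of angular frequency: 1/s

Answer: 1/s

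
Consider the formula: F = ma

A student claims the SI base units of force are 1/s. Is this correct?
Units of each symbol in F = ma:
  m (mass): kg
  a (acceleration): m/s²

Multiplying the contributions: [kg] · [m/s²]
Adding exponents of each base unit: kg: 1, m: 1, s: -2
SI base units of force: kg·m/s²

The claimed units 1/s (exponents s: -1) do not match the derived units kg·m/s² (exponents kg: 1, m: 1, s: -2), so the claim is incorrect.

Answer: No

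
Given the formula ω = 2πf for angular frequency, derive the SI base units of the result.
Units of each symbol in ω = 2πf:
  f (frequency): 1/s
  The factor 2π is dimensionless.

Multiplying the contributions: [1/s]
Adding exponents of each base unit: s: -1
SI base units of angular frequency: 1/s

Answer: 1/s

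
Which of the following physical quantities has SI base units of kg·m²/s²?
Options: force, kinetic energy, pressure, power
Checking the SI base units of each option:
  force (F = ma): kg·m/s²  ✗
  kinetic energy (E = ½mv²): kg·m²/s²  ✓ matches
  pressure (P = F/A): kg/(m·s²)  ✗
  power (P = W/t): kg·m²/s³  ✗

Only kinetic energy has units kg·m²/s².

Answer: kinetic energy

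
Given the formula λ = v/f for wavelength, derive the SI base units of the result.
Units of each symbol in λ = v/f:
  v (wave speed): m/s
  f (frequency): 1/s  → in the denominator, contributes s

Multiplying the contributions: [m/s] · [s]
Adding exponents of each base unit: m: 1
SI base units of wavelength: m

Answer: m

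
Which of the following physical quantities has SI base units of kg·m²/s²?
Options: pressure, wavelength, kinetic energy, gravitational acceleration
Checking the SI base units of each option:
  pressure (P = F/A): kg/(m·s²)  ✗
  wavelength (λ = v/f): m  ✗
  kinetic energy (E = ½mv²): kg·m²/s²  ✓ matches
  gravitational acceleration (g = GM/r²): m/s²  ✗

Only kinetic energy has units kg·m²/s².

Answer: kinetic energy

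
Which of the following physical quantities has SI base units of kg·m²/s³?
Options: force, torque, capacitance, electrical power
Checking the SI base units of each option:
  force (F = ma): kg·m/s²  ✗
  torque (τ = Fr): kg·m²/s²  ✗
  capacitance (C = Q/V): s⁴·A²/(kg·m²)  ✗
  electrical power (P = IV): kg·m²/s³  ✓ matches

Only electrical power has units kg·m²/s³.

Answer: electrical power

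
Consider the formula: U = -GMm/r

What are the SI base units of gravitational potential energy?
Units of each symbol in U = -GMm/r:
  G (gravitational constant): m³/(kg·s²)
  M (mass): kg
  m (mass): kg
  r (distance): m  → in the denominator, contributes 1/m
  The minus sign does not affect the units.

Multiplying the contributions: [m³/(kg·s²)] · [kg] · [kg] · [1/m]
Adding exponents of each base unit: kg: 1, m: 2, s: -2
SI base units of gravitational potential energy: kg·m²/s²

Answer: kg·m²/s²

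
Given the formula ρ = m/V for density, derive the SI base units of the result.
Units of each symbol in ρ = m/V:
  m (mass): kg
  V (volume): m³  → in the denominator, contributes 1/m³

Multiplying the contributions: [kg] · [1/m³]
Adding exponents of each base unit: kg: 1, m: -3
SI base units of density: kg/m³

Answer: kg/m³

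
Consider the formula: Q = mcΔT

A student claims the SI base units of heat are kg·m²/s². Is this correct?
Units of each symbol in Q = mcΔT:
  m (mass): kg
  c (specific heat capacity, in J/(kg·K)): m²/(s²·K)
  ΔT (temperature change): K

Multiplying the contributions: [kg] · [m²/(s²·K)] · [K]
Adding exponents of each base unit: kg: 1, m: 2, s: -2
SI base units of heat: kg·m²/s²

The claimed units kg·m²/s² match the derived units, so the claim is correct.

Answer: Yes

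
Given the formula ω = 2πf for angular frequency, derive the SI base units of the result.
Units of each symbol in ω = 2πf:
  f (frequency): 1/s
  The factor 2π is dimensionless.

Multiplying the contributions: [1/s]
Adding exponents of each base unit: s: -1
SI base units of angular frequency: 1/s

Answer: 1/s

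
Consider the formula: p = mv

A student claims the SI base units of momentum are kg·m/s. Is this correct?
Units of each symbol in p = mv:
  m (mass): kg
  v (velocity): m/s

Multiplying the contributions: [kg] · [m/s]
Adding exponents of each base unit: kg: 1, m: 1, s: -1
SI base units of momentum: kg·m/s

The claimed units kg·m/s match the derived units, so the claim is correct.

Answer: Yes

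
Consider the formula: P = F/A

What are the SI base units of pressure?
Units of each symbol in P = F/A:
  F (force): kg·m/s²
  A (area): m²  → in the denominator, contributes 1/m²

Multiplying the contributions: [kg·m/s²] · [1/m²]
Adding exponents of each base unit: kg: 1, m: -1, s: -2
SI base units of pressure: kg/(m·s²)

Answer: kg/(m·s²)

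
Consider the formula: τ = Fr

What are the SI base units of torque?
Units of each symbol in τ = Fr:
  F (force): kg·m/s²
  r (lever arm): m

Multiplying the contributions: [kg·m/s²] · [m]
Adding exponents of each base unit: kg: 1, m: 2, s: -2
SI base units of torque: kg·m²/s²

Answer: kg·m²/s²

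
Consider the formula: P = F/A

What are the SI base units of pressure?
Units of each symbol in P = F/A:
  F (force): kg·m/s²
  A (area): m²  → in the denominator, contributes 1/m²

Multiplying the contributions: [kg·m/s²] · [1/m²]
Adding exponents of each base unit: kg: 1, m: -1, s: -2
SI base units of pressure: kg/(m·s²)

Answer: kg/(m·s²)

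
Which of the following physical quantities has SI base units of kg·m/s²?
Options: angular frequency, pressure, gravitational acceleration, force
Checking the SI base units of each option:
  angular frequency (ω = 2πf): 1/s  ✗
  pressure (P = F/A): kg/(m·s²)  ✗
  gravitational acceleration (g = GM/r²): m/s²  ✗
  force (F = ma): kg·m/s²  ✓ matches

Only force has units kg·m/s².

Answer: force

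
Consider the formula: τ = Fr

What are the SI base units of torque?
Units of each symbol in τ = Fr:
  F (force): kg·m/s²
  r (lever arm): m

Multiplying the contributions: [kg·m/s²] · [m]
Adding exponents of each base unit: kg: 1, m: 2, s: -2
SI base units of torque: kg·m²/s²

Answer: kg·m²/s²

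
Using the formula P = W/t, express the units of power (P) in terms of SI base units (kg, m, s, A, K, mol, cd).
Units of each symbol in P = W/t:
  W (work): kg·m²/s²
  t (time): s  → in the denominator, contributes 1/s

Multiplying the contributions: [kg·m²/s²] · [1/s]
Adding exponents of each base unit: kg: 1, m: 2, s: -3
SI base units of power: kg·m²/s³

Answer: kg·m²/s³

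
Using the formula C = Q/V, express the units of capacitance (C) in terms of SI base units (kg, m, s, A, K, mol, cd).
Units of each symbol in C = Q/V:
  Q (charge, in coulombs): s·A
  V (voltage, in volts): kg·m²/(s³·A)  → in the denominator, contributes s³·A/(kg·m²)

Multiplying the contributions: [s·A] · [s³·A/(kg·m²)]
Adding exponents of each base unit: kg: -1, m: -2, s: 4, A: 2
SI base units of capacitance: s⁴·A²/(kg·m²)

Answer: s⁴·A²/(kg·m²)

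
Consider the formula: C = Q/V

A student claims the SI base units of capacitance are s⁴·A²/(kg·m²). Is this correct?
Units of each symbol in C = Q/V:
  Q (charge, in coulombs): s·A
  V (voltage, in volts): kg·m²/(s³·A)  → in the denominator, contributes s³·A/(kg·m²)

Multiplying the contributions: [s·A] · [s³·A/(kg·m²)]
Adding exponents of each base unit: kg: -1, m: -2, s: 4, A: 2
SI base units of capacitance: s⁴·A²/(kg·m²)

The claimed units s⁴·A²/(kg·m²) match the derived units, so the claim is correct.

Answer: Yes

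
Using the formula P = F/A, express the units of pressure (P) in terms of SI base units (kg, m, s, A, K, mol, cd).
Units of each symbol in P = F/A:
  F (force): kg·m/s²
  A (area): m²  → in the denominator, contributes 1/m²

Multiplying the contributions: [kg·m/s²] · [1/m²]
Adding exponents of each base unit: kg: 1, m: -1, s: -2
SI base units of pressure: kg/(m·s²)

Answer: kg/(m·s²)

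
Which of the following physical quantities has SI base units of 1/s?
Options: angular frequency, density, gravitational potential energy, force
Checking the SI base units of each option:
  angular frequency (ω = 2πf): 1/s  ✓ matches
  density (ρ = m/V): kg/m³  ✗
  gravitational potential energy (U = -GMm/r): kg·m²/s²  ✗
  force (F = ma): kg·m/s²  ✗

Only angular frequency has units 1/s.

Answer: angular frequency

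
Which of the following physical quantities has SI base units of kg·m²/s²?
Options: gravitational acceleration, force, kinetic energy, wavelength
Checking the SI base units of each option:
  gravitational acceleration (g = GM/r²): m/s²  ✗
  force (F = ma): kg·m/s²  ✗
  kinetic energy (E = ½mv²): kg·m²/s²  ✓ matches
  wavelength (λ = v/f): m  ✗

Only kinetic energy has units kg·m²/s².

Answer: kinetic energy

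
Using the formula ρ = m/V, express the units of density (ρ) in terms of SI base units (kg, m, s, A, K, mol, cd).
Units of each symbol in ρ = m/V:
  m (mass): kg
  V (volume): m³  → in the denominator, contributes 1/m³

Multiplying the contributions: [kg] · [1/m³]
Adding exponents of each base unit: kg: 1, m: -3
SI base units of density: kg/m³

Answer: kg/m³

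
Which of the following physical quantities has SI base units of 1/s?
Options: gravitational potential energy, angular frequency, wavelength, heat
Checking the SI base units of each option:
  gravitational potential energy (U = -GMm/r): kg·m²/s²  ✗
  angular frequency (ω = 2πf): 1/s  ✓ matches
  wavelength (λ = v/f): m  ✗
  heat (Q = mcΔT): kg·m²/s²  ✗

Only angular frequency has units 1/s.

Answer: angular frequency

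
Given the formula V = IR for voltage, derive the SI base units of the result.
Units of each symbol in V = IR:
  I (current): A
  R (resistance, in ohms): kg·m²/(s³·A²)

Multiplying the contributions: [A] · [kg·m²/(s³·A²)]
Adding exponents of each base unit: kg: 1, m: 2, s: -3, A: -1
SI base units of voltage: kg·m²/(s³·A)

Answer: kg·m²/(s³·A)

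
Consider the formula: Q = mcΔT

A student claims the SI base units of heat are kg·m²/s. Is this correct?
Units of each symbol in Q = mcΔT:
  m (mass): kg
  c (specific heat capacity, in J/(kg·K)): m²/(s²·K)
  ΔT (temperature change): K

Multiplying the contributions: [kg] · [m²/(s²·K)] · [K]
Adding exponents of each base unit: kg: 1, m: 2, s: -2
SI base units of heat: kg·m²/s²

The claimed units kg·m²/s (exponents kg: 1, m: 2, s: -1) do not match the derived units kg·m²/s² (exponents kg: 1, m: 2, s: -2), so the claim is incorrect.

Answer: No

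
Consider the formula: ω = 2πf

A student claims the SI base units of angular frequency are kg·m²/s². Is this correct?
Units of each symbol in ω = 2πf:
  f (frequency): 1/s
  The factor 2π is dimensionless.

Multiplying the contributions: [1/s]
Adding exponents of each base unit: s: -1
SI base units of angular frequency: 1/s

The claimed units kg·m²/s² (exponents kg: 1, m: 2, s: -2) do not match the derived units 1/s (exponents s: -1), so the claim is incorrect.

Answer: No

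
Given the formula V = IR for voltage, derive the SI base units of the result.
Units of each symbol in V = IR:
  I (current): A
  R (resistance, in ohms): kg·m²/(s³·A²)

Multiplying the contributions: [A] · [kg·m²/(s³·A²)]
Adding exponents of each base unit: kg: 1, m: 2, s: -3, A: -1
SI base units of voltage: kg·m²/(s³·A)

Answer: kg·m²/(s³·A)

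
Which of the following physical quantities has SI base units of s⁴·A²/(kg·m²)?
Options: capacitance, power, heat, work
Checking the SI base units of each option:
  capacitance (C = Q/V): s⁴·A²/(kg·m²)  ✓ matches
  power (P = W/t): kg·m²/s³  ✗
  heat (Q = mcΔT): kg·m²/s²  ✗
  work (W = Fd): kg·m²/s²  ✗

Only capacitance has units s⁴·A²/(kg·m²).

Answer: capacitance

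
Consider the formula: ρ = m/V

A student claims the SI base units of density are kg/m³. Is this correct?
Units of each symbol in ρ = m/V:
  m (mass): kg
  V (volume): m³  → in the denominator, contributes 1/m³

Multiplying the contributions: [kg] · [1/m³]
Adding exponents of each base unit: kg: 1, m: -3
SI base units of density: kg/m³

The claimed units kg/m³ match the derived units, so the claim is correct.

Answer: Yes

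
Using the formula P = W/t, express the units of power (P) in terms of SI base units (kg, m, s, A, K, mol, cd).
Units of each symbol in P = W/t:
  W (work): kg·m²/s²
  t (time): s  → in the denominator, contributes 1/s

Multiplying the contributions: [kg·m²/s²] · [1/s]
Adding exponents of each base unit: kg: 1, m: 2, s: -3
SI base units of power: kg·m²/s³

Answer: kg·m²/s³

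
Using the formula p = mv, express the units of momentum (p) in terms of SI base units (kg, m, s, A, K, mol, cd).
Units of each symbol in p = mv:
  m (mass): kg
  v (velocity): m/s

Multiplying the contributions: [kg] · [m/s]
Adding exponents of each base unit: kg: 1, m: 1, s: -1
SI base units of momentum: kg·m/s

Answer: kg·m/s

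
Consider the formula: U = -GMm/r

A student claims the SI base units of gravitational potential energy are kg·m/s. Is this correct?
Units of each symbol in U = -GMm/r:
  G (gravitational constant): m³/(kg·s²)
  M (mass): kg
  m (mass): kg
  r (distance): m  → in the denominator, contributes 1/m
  The minus sign does not affect the units.

Multiplying the contributions: [m³/(kg·s²)] · [kg] · [kg] · [1/m]
Adding exponents of each base unit: kg: 1, m: 2, s: -2
SI base units of gravitational potential energy: kg·m²/s²

The claimed units kg·m/s (exponents kg: 1, m: 1, s: -1) do not match the derived units kg·m²/s² (exponents kg: 1, m: 2, s: -2), so the claim is incorrect.

Answer: No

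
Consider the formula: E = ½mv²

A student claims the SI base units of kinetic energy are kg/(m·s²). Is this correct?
Units of each symbol in E = ½mv²:
  m (mass): kg
  v (speed): m/s  → to the power 2, contributes m²/s²
  The factor ½ is dimensionless.

Multiplying the contributions: [kg] · [m²/s²]
Adding exponents of each base unit: kg: 1, m: 2, s: -2
SI base units of kinetic energy: kg·m²/s²

The claimed units kg/(m·s²) (exponents kg: 1, m: -1, s: -2) do not match the derived units kg·m²/s² (exponents kg: 1, m: 2, s: -2), so the claim is incorrect.

Answer: No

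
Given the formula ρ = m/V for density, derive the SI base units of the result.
Units of each symbol in ρ = m/V:
  m (mass): kg
  V (volume): m³  → in the denominator, contributes 1/m³

Multiplying the contributions: [kg] · [1/m³]
Adding exponents of each base unit: kg: 1, m: -3
SI base units of density: kg/m³

Answer: kg/m³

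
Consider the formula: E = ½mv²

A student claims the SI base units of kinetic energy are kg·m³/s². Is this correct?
Units of each symbol in E = ½mv²:
  m (mass): kg
  v (speed): m/s  → to the power 2, contributes m²/s²
  The factor ½ is dimensionless.

Multiplying the contributions: [kg] · [m²/s²]
Adding exponents of each base unit: kg: 1, m: 2, s: -2
SI base units of kinetic energy: kg·m²/s²

The claimed units kg·m³/s² (exponents kg: 1, m: 3, s: -2) do not match the derived units kg·m²/s² (exponents kg: 1, m: 2, s: -2), so the claim is incorrect.

Answer: No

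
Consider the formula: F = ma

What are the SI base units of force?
Units of each symbol in F = ma:
  m (mass): kg
  a (acceleration): m/s²

Multiplying the contributions: [kg] · [m/s²]
Adding exponents of each base unit: kg: 1, m: 1, s: -2
SI base units of force: kg·m/s²

Answer: kg·m/s²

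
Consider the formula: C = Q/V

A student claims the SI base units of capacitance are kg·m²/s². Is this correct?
Units of each symbol in C = Q/V:
  Q (charge, in coulombs): s·A
  V (voltage, in volts): kg·m²/(s³·A)  → in the denominator, contributes s³·A/(kg·m²)

Multiplying the contributions: [s·A] · [s³·A/(kg·m²)]
Adding exponents of each base unit: kg: -1, m: -2, s: 4, A: 2
SI base units of capacitance: s⁴·A²/(kg·m²)

The claimed units kg·m²/s² (exponents kg: 1, m: 2, s: -2) do not match the derived units s⁴·A²/(kg·m²) (exponents kg: -1, m: -2, s: 4, A: 2), so the claim is incorrect.

Answer: No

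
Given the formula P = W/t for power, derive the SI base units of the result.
Units of each symbol in P = W/t:
  W (work): kg·m²/s²
  t (time): s  → in the denominator, contributes 1/s

Multiplying the contributions: [kg·m²/s²] · [1/s]
Adding exponents of each base unit: kg: 1, m: 2, s: -3
SI base units of power: kg·m²/s³

Answer: kg·m²/s³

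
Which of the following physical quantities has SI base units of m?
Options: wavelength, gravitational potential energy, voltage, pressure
Checking the SI base units of each option:
  wavelength (λ = v/f): m  ✓ matches
  gravitational potential energy (U = -GMm/r): kg·m²/s²  ✗
  voltage (V = IR): kg·m²/(s³·A)  ✗
  pressure (P = F/A): kg/(m·s²)  ✗

Only wavelength has units m.

Answer: wavelength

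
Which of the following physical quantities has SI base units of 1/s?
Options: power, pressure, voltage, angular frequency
Checking the SI base units of each option:
  power (P = W/t): kg·m²/s³  ✗
  pressure (P = F/A): kg/(m·s²)  ✗
  voltage (V = IR): kg·m²/(s³·A)  ✗
  angular frequency (ω = 2πf): 1/s  ✓ matches

Only angular frequency has units 1/s.

Answer: angular frequency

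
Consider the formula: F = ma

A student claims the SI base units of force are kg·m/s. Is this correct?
Units of each symbol in F = ma:
  m (mass): kg
  a (acceleration): m/s²

Multiplying the contributions: [kg] · [m/s²]
Adding exponents of each base unit: kg: 1, m: 1, s: -2
SI base units of force: kg·m/s²

The claimed units kg·m/s (exponents kg: 1, m: 1, s: -1) do not match the derived units kg·m/s² (exponents kg: 1, m: 1, s: -2), so the claim is incorrect.

Answer: No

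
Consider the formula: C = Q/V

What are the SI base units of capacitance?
Units of each symbol in C = Q/V:
  Q (charge, in coulombs): s·A
  V (voltage, in volts): kg·m²/(s³·A)  → in the denominator, contributes s³·A/(kg·m²)

Multiplying the contributions: [s·A] · [s³·A/(kg·m²)]
Adding exponents of each base unit: kg: -1, m: -2, s: 4, A: 2
SI base units of capacitance: s⁴·A²/(kg·m²)

Answer: s⁴·A²/(kg·m²)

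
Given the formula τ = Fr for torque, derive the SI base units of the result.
Units of each symbol in τ = Fr:
  F (force): kg·m/s²
  r (lever arm): m

Multiplying the contributions: [kg·m/s²] · [m]
Adding exponents of each base unit: kg: 1, m: 2, s: -2
SI base units of torque: kg·m²/s²

Answer: kg·m²/s²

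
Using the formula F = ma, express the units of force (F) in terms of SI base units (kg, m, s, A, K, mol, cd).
Units of each symbol in F = ma:
  m (mass): kg
  a (acceleration): m/s²

Multiplying the contributions: [kg] · [m/s²]
Adding exponents of each base unit: kg: 1, m: 1, s: -2
SI base units of force: kg·m/s²

Answer: kg·m/s²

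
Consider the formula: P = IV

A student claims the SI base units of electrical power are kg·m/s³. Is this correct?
Units of each symbol in P = IV:
  I (current): A
  V (voltage, in volts): kg·m²/(s³·A)

Multiplying the contributions: [A] · [kg·m²/(s³·A)]
Adding exponents of each base unit: kg: 1, m: 2, s: -3
SI base units of electrical power: kg·m²/s³

The claimed units kg·m/s³ (exponents kg: 1, m: 1, s: -3) do not match the derived units kg·m²/s³ (exponents kg: 1, m: 2, s: -3), so the claim is incorrect.

Answer: No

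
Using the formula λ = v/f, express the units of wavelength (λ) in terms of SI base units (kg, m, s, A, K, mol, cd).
Units of each symbol in λ = v/f:
  v (wave speed): m/s
  f (frequency): 1/s  → in the denominator, contributes s

Multiplying the contributions: [m/s] · [s]
Adding exponents of each base unit: m: 1
SI base units of wavelength: m

Answer: m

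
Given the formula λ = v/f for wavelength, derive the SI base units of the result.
Units of each symbol in λ = v/f:
  v (wave speed): m/s
  f (frequency): 1/s  → in the denominator, contributes s

Multiplying the contributions: [m/s] · [s]
Adding exponents of each base unit: m: 1
SI base units of wavelength: m

Answer: m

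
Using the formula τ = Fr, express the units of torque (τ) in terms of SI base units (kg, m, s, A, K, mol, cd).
Units of each symbol in τ = Fr:
  F (force): kg·m/s²
  r (lever arm): m

Multiplying the contributions: [kg·m/s²] · [m]
Adding exponents of each base unit: kg: 1, m: 2, s: -2
SI base units of torque: kg·m²/s²

Answer: kg·m²/s²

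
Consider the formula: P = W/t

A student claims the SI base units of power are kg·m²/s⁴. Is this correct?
Units of each symbol in P = W/t:
  W (work): kg·m²/s²
  t (time): s  → in the denominator, contributes 1/s

Multiplying the contributions: [kg·m²/s²] · [1/s]
Adding exponents of each base unit: kg: 1, m: 2, s: -3
SI base units of power: kg·m²/s³

The claimed units kg·m²/s⁴ (exponents kg: 1, m: 2, s: -4) do not match the derived units kg·m²/s³ (exponents kg: 1, m: 2, s: -3), so the claim is incorrect.

Answer: No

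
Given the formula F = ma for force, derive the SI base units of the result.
Units of each symbol in F = ma:
  m (mass): kg
  a (acceleration): m/s²

Multiplying the contributions: [kg] · [m/s²]
Adding exponents of each base unit: kg: 1, m: 1, s: -2
SI base units of force: kg·m/s²

Answer: kg·m/s²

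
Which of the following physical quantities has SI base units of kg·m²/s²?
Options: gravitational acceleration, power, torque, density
Checking the SI base units of each option:
  gravitational acceleration (g = GM/r²): m/s²  ✗
  power (P = W/t): kg·m²/s³  ✗
  torque (τ = Fr): kg·m²/s²  ✓ matches
  density (ρ = m/V): kg/m³  ✗

Only torque has units kg·m²/s².

Answer: torque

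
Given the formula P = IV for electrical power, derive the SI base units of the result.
Units of each symbol in P = IV:
  I (current): A
  V (voltage, in volts): kg·m²/(s³·A)

Multiplying the contributions: [A] · [kg·m²/(s³·A)]
Adding exponents of each base unit: kg: 1, m: 2, s: -3
SI base units of electrical power: kg·m²/s³

Answer: kg·m²/s³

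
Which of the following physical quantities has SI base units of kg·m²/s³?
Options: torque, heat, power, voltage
Checking the SI base units of each option:
  torque (τ = Fr): kg·m²/s²  ✗
  heat (Q = mcΔT): kg·m²/s²  ✗
  power (P = W/t): kg·m²/s³  ✓ matches
  voltage (V = IR): kg·m²/(s³·A)  ✗

Only power has units kg·m²/s³.

Answer: power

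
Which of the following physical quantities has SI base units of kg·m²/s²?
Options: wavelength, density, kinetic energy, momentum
Checking the SI base units of each option:
  wavelength (λ = v/f): m  ✗
  density (ρ = m/V): kg/m³  ✗
  kinetic energy (E = ½mv²): kg·m²/s²  ✓ matches
  momentum (p = mv): kg·m/s  ✗

Only kinetic energy has units kg·m²/s².

Answer: kinetic energy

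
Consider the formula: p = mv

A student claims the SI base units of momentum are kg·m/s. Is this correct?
Units of each symbol in p = mv:
  m (mass): kg
  v (velocity): m/s

Multiplying the contributions: [kg] · [m/s]
Adding exponents of each base unit: kg: 1, m: 1, s: -1
SI base units of momentum: kg·m/s

The claimed units kg·m/s match the derived units, so the claim is correct.

Answer: Yes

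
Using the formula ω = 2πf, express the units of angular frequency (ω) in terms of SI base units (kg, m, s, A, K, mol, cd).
Units of each symbol in ω = 2πf:
  f (frequency): 1/s
  The factor 2π is dimensionless.

Multiplying the contributions: [1/s]
Adding exponents of each base unit: s: -1
SI base units of angular frequency: 1/s

Answer: 1/s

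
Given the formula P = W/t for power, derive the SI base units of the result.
Units of each symbol in P = W/t:
  W (work): kg·m²/s²
  t (time): s  → in the denominator, contributes 1/s

Multiplying the contributions: [kg·m²/s²] · [1/s]
Adding exponents of each base unit: kg: 1, m: 2, s: -3
SI base units of power: kg·m²/s³

Answer: kg·m²/s³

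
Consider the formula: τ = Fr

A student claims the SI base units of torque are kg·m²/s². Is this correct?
Units of each symbol in τ = Fr:
  F (force): kg·m/s²
  r (lever arm): m

Multiplying the contributions: [kg·m/s²] · [m]
Adding exponents of each base unit: kg: 1, m: 2, s: -2
SI base units of torque: kg·m²/s²

The claimed units kg·m²/s² match the derived units, so the claim is correct.

Answer: Yes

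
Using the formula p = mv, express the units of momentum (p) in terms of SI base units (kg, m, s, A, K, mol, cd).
Units of each symbol in p = mv:
  m (mass): kg
  v (velocity): m/s

Multiplying the contributions: [kg] · [m/s]
Adding exponents of each base unit: kg: 1, m: 1, s: -1
SI base units of momentum: kg·m/s

Answer: kg·m/s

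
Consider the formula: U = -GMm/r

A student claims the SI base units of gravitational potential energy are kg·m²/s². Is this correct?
Units of each symbol in U = -GMm/r:
  G (gravitational constant): m³/(kg·s²)
  M (mass): kg
  m (mass): kg
  r (distance): m  → in the denominator, contributes 1/m
  The minus sign does not affect the units.

Multiplying the contributions: [m³/(kg·s²)] · [kg] · [kg] · [1/m]
Adding exponents of each base unit: kg: 1, m: 2, s: -2
SI base units of gravitational potential energy: kg·m²/s²

The claimed units kg·m²/s² match the derived units, so the claim is correct.

Answer: Yes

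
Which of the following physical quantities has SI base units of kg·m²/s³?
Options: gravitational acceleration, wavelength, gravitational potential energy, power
Checking the SI base units of each option:
  gravitational acceleration (g = GM/r²): m/s²  ✗
  wavelength (λ = v/f): m  ✗
  gravitational potential energy (U = -GMm/r): kg·m²/s²  ✗
  power (P = W/t): kg·m²/s³  ✓ matches

Only power has units kg·m²/s³.

Answer: power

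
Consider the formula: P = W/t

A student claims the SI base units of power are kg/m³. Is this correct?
Units of each symbol in P = W/t:
  W (work): kg·m²/s²
  t (time): s  → in the denominator, contributes 1/s

Multiplying the contributions: [kg·m²/s²] · [1/s]
Adding exponents of each base unit: kg: 1, m: 2, s: -3
SI base units of power: kg·m²/s³

The claimed units kg/m³ (exponents kg: 1, m: -3) do not match the derived units kg·m²/s³ (exponents kg: 1, m: 2, s: -3), so the claim is incorrect.

Answer: No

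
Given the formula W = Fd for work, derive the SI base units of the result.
Units of each symbol in W = Fd:
  F (force): kg·m/s²
  d (displacement): m

Multiplying the contributions: [kg·m/s²] · [m]
Adding exponents of each base unit: kg: 1, m: 2, s: -2
SI base units of work: kg·m²/s²

Answer: kg·m²/s²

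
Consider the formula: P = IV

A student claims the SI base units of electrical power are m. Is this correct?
Units of each symbol in P = IV:
  I (current): A
  V (voltage, in volts): kg·m²/(s³·A)

Multiplying the contributions: [A] · [kg·m²/(s³·A)]
Adding exponents of each base unit: kg: 1, m: 2, s: -3
SI base units of electrical power: kg·m²/s³

The claimed units m (exponents m: 1) do not match the derived units kg·m²/s³ (exponents kg: 1, m: 2, s: -3), so the claim is incorrect.

Answer: No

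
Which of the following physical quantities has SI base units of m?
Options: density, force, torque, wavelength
Checking the SI base units of each option:
  density (ρ = m/V): kg/m³  ✗
  force (F = ma): kg·m/s²  ✗
  torque (τ = Fr): kg·m²/s²  ✗
  wavelength (λ = v/f): m  ✓ matches

Only wavelength has units m.

Answer: wavelength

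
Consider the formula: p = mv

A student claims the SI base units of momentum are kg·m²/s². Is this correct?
Units of each symbol in p = mv:
  m (mass): kg
  v (velocity): m/s

Multiplying the contributions: [kg] · [m/s]
Adding exponents of each base unit: kg: 1, m: 1, s: -1
SI base units of momentum: kg·m/s

The claimed units kg·m²/s² (exponents kg: 1, m: 2, s: -2) do not match the derived units kg·m/s (exponents kg: 1, m: 1, s: -1), so the claim is incorrect.

Answer: No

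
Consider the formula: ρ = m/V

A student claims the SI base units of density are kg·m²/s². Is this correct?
Units of each symbol in ρ = m/V:
  m (mass): kg
  V (volume): m³  → in the denominator, contributes 1/m³

Multiplying the contributions: [kg] · [1/m³]
Adding exponents of each base unit: kg: 1, m: -3
SI base units of density: kg/m³

The claimed units kg·m²/s² (exponents kg: 1, m: 2, s: -2) do not match the derived units kg/m³ (exponents kg: 1, m: -3), so the claim is incorrect.

Answer: No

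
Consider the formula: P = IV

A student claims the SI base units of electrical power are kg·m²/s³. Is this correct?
Units of each symbol in P = IV:
  I (current): A
  V (voltage, in volts): kg·m²/(s³·A)

Multiplying the contributions: [A] · [kg·m²/(s³·A)]
Adding exponents of each base unit: kg: 1, m: 2, s: -3
SI base units of electrical power: kg·m²/s³

The claimed units kg·m²/s³ match the derived units, so the claim is correct.

Answer: Yes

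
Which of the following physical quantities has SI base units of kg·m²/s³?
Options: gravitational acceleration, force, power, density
Checking the SI base units of each option:
  gravitational acceleration (g = GM/r²): m/s²  ✗
  force (F = ma): kg·m/s²  ✗
  power (P = W/t): kg·m²/s³  ✓ matches
  density (ρ = m/V): kg/m³  ✗

Only power has units kg·m²/s³.

Answer: power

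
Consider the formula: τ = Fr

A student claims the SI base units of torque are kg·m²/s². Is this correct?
Units of each symbol in τ = Fr:
  F (force): kg·m/s²
  r (lever arm): m

Multiplying the contributions: [kg·m/s²] · [m]
Adding exponents of each base unit: kg: 1, m: 2, s: -2
SI base units of torque: kg·m²/s²

The claimed units kg·m²/s² match the derived units, so the claim is correct.

Answer: Yes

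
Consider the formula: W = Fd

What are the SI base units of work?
Units of each symbol in W = Fd:
  F (force): kg·m/s²
  d (displacement): m

Multiplying the contributions: [kg·m/s²] · [m]
Adding exponents of each base unit: kg: 1, m: 2, s: -2
SI base units of work: kg·m²/s²

Answer: kg·m²/s²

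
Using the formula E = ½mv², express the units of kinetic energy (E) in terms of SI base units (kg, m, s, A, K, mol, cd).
Units of each symbol in E = ½mv²:
  m (mass): kg
  v (speed): m/s  → to the power 2, contributes m²/s²
  The factor ½ is dimensionless.

Multiplying the contributions: [kg] · [m²/s²]
Adding exponents of each base unit: kg: 1, m: 2, s: -2
SI base units of kinetic energy: kg·m²/s²

Answer: kg·m²/s²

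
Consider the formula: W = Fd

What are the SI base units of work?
Units of each symbol in W = Fd:
  F (force): kg·m/s²
  d (displacement): m

Multiplying the contributions: [kg·m/s²] · [m]
Adding exponents of each base unit: kg: 1, m: 2, s: -2
SI base units of work: kg·m²/s²

Answer: kg·m²/s²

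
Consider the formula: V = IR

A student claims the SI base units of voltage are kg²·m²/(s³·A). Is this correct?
Units of each symbol in V = IR:
  I (current): A
  R (resistance, in ohms): kg·m²/(s³·A²)

Multiplying the contributions: [A] · [kg·m²/(s³·A²)]
Adding exponents of each base unit: kg: 1, m: 2, s: -3, A: -1
SI base units of voltage: kg·m²/(s³·A)

The claimed units kg²·m²/(s³·A) (exponents kg: 2, m: 2, s: -3, A: -1) do not match the derived units kg·m²/(s³·A) (exponents kg: 1, m: 2, s: -3, A: -1), so the claim is incorrect.

Answer: No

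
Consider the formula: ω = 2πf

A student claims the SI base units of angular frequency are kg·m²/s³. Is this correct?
Units of each symbol in ω = 2πf:
  f (frequency): 1/s
  The factor 2π is dimensionless.

Multiplying the contributions: [1/s]
Adding exponents of each base unit: s: -1
SI base units of angular frequency: 1/s

The claimed units kg·m²/s³ (exponents kg: 1, m: 2, s: -3) do not match the derived units 1/s (exponents s: -1), so the claim is incorrect.

Answer: No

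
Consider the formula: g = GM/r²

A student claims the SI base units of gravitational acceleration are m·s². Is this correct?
Units of each symbol in g = GM/r²:
  G (gravitational constant): m³/(kg·s²)
  M (mass): kg
  r (distance): m  → to the power 2 in the denominator, contributes 1/m²

Multiplying the contributions: [m³/(kg·s²)] · [kg] · [1/m²]
Adding exponents of each base unit: m: 1, s: -2
SI base units of gravitational acceleration: m/s²

The claimed units m·s² (exponents m: 1, s: 2) do not match the derived units m/s² (exponents m: 1, s: -2), so the claim is incorrect.

Answer: No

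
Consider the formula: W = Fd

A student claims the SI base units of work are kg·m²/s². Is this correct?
Units of each symbol in W = Fd:
  F (force): kg·m/s²
  d (displacement): m

Multiplying the contributions: [kg·m/s²] · [m]
Adding exponents of each base unit: kg: 1, m: 2, s: -2
SI base units of work: kg·m²/s²

The claimed units kg·m²/s² match the derived units, so the claim is correct.

Answer: Yes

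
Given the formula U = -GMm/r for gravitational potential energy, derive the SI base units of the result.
Units of each symbol in U = -GMm/r:
  G (gravitational constant): m³/(kg·s²)
  M (mass): kg
  m (mass): kg
  r (distance): m  → in the denominator, contributes 1/m
  The minus sign does not affect the units.

Multiplying the contributions: [m³/(kg·s²)] · [kg] · [kg] · [1/m]
Adding exponents of each base unit: kg: 1, m: 2, s: -2
SI base units of gravitational potential energy: kg·m²/s²

Answer: kg·m²/s²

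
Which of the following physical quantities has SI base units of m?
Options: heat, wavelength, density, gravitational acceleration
Checking the SI base units of each option:
  heat (Q = mcΔT): kg·m²/s²  ✗
  wavelength (λ = v/f): m  ✓ matches
  density (ρ = m/V): kg/m³  ✗
  gravitational acceleration (g = GM/r²): m/s²  ✗

Only wavelength has units m.

Answer: wavelength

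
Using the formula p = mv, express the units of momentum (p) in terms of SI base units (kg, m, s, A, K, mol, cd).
Units of each symbol in p = mv:
  m (mass): kg
  v (velocity): m/s

Multiplying the contributions: [kg] · [m/s]
Adding exponents of each base unit: kg: 1, m: 1, s: -1
SI base units of momentum: kg·m/s

Answer: kg·m/s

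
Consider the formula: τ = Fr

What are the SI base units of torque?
Units of each symbol in τ = Fr:
  F (force): kg·m/s²
  r (lever arm): m

Multiplying the contributions: [kg·m/s²] · [m]
Adding exponents of each base unit: kg: 1, m: 2, s: -2
SI base units of torque: kg·m²/s²

Answer: kg·m²/s²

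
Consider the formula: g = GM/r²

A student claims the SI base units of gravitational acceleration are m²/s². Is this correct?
Units of each symbol in g = GM/r²:
  G (gravitational constant): m³/(kg·s²)
  M (mass): kg
  r (distance): m  → to the power 2 in the denominator, contributes 1/m²

Multiplying the contributions: [m³/(kg·s²)] · [kg] · [1/m²]
Adding exponents of each base unit: m: 1, s: -2
SI base units of gravitational acceleration: m/s²

The claimed units m²/s² (exponents m: 2, s: -2) do not match the derived units m/s² (exponents m: 1, s: -2), so the claim is incorrect.

Answer: No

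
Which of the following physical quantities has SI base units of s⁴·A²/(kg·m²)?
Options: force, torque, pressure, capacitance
Checking the SI base units of each option:
  force (F = ma): kg·m/s²  ✗
  torque (τ = Fr): kg·m²/s²  ✗
  pressure (P = F/A): kg/(m·s²)  ✗
  capacitance (C = Q/V): s⁴·A²/(kg·m²)  ✓ matches

Only capacitance has units s⁴·A²/(kg·m²).

Answer: capacitance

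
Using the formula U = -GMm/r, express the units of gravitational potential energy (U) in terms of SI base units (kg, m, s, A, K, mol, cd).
Units of each symbol in U = -GMm/r:
  G (gravitational constant): m³/(kg·s²)
  M (mass): kg
  m (mass): kg
  r (distance): m  → in the denominator, contributes 1/m
  The minus sign does not affect the units.

Multiplying the contributions: [m³/(kg·s²)] · [kg] · [kg] · [1/m]
Adding exponents of each base unit: kg: 1, m: 2, s: -2
SI base units of gravitational potential energy: kg·m²/s²

Answer: kg·m²/s²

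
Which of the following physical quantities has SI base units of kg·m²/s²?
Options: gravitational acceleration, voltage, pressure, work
Checking the SI base units of each option:
  gravitational acceleration (g = GM/r²): m/s²  ✗
  voltage (V = IR): kg·m²/(s³·A)  ✗
  pressure (P = F/A): kg/(m·s²)  ✗
  work (W = Fd): kg·m²/s²  ✓ matches

Only work has units kg·m²/s².

Answer: work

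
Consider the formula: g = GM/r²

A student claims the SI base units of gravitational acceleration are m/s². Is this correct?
Units of each symbol in g = GM/r²:
  G (gravitational constant): m³/(kg·s²)
  M (mass): kg
  r (distance): m  → to the power 2 in the denominator, contributes 1/m²

Multiplying the contributions: [m³/(kg·s²)] · [kg] · [1/m²]
Adding exponents of each base unit: m: 1, s: -2
SI base units of gravitational acceleration: m/s²

The claimed units m/s² match the derived units, so the claim is correct.

Answer: Yes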